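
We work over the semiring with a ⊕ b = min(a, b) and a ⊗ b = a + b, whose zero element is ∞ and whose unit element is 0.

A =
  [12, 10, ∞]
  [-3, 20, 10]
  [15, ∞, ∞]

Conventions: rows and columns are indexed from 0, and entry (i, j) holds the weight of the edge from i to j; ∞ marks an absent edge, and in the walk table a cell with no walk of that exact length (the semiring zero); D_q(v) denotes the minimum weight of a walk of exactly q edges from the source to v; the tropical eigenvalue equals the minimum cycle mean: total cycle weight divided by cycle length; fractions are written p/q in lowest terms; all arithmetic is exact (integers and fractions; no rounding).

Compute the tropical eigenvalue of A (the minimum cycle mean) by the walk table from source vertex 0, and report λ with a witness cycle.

q=0: [0, ∞, ∞]
q=1: [12, 10, ∞]
q=2: [7, 22, 20]
q=3: [19, 17, 32]
Optimal cycle mean attained by: cycle 0->1->0, total 10 + (-3), length 2.
Answer: λ = 7/2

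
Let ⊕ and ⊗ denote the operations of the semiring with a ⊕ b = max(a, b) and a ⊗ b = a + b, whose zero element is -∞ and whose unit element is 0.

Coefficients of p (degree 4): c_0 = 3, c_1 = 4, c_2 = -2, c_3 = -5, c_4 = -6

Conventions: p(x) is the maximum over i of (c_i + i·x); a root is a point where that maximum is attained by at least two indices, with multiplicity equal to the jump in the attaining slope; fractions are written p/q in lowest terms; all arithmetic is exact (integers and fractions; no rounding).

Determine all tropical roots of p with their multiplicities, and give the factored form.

hull edge (i=0, c=3) to (i=1, c=4): slope 1, span 1
hull edge (i=1, c=4) to (i=4, c=-6): slope -10/3, span 3
Factored form: p(x) = -6 ⊗ (x ⊕ (-1)) ⊗ (x ⊕ 10/3) ⊗ (x ⊕ 10/3) ⊗ (x ⊕ 10/3)
Answer: roots = -1 (mult 1), 10/3 (mult 3)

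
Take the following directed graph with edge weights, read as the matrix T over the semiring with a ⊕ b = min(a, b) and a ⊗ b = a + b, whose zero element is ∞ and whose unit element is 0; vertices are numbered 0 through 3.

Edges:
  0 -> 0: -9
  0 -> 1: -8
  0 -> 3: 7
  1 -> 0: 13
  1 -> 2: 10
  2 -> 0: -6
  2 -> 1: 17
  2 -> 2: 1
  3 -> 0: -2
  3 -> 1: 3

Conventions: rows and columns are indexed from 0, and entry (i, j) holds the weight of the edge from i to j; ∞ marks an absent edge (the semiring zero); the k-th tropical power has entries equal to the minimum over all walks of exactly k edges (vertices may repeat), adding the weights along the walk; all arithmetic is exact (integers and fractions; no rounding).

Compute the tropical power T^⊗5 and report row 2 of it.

T^⊗2:
  [-18, -17, 2, -2]
  [4, 5, 11, 20]
  [-15, -14, 2, 1]
  [-11, -10, 13, 5]
T^⊗3:
  [-27, -26, -7, -11]
  [-5, -4, 12, 11]
  [-24, -23, -4, -8]
  [-20, -19, 0, -4]
T^⊗4:
  [-36, -35, -16, -20]
  [-14, -13, 6, 2]
  [-33, -32, -13, -17]
  [-29, -28, -9, -13]
T^⊗5:
  [-45, -44, -25, -29]
  [-23, -22, -3, -7]
  [-42, -41, -22, -26]
  [-38, -37, -18, -22]
Answer: row 2 of T^⊗5 = [-42, -41, -22, -26]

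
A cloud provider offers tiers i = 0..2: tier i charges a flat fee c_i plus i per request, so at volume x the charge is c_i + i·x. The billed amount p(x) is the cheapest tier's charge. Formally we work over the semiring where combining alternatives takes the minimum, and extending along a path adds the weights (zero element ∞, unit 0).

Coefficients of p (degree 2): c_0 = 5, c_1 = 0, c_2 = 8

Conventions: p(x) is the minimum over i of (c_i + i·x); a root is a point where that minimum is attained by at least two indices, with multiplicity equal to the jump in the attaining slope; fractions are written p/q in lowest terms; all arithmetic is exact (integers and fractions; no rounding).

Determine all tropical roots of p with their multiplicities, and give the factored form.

hull edge (i=0, c=5) to (i=1, c=0): slope -5, span 1
hull edge (i=1, c=0) to (i=2, c=8): slope 8, span 1
Factored form: p(x) = 8 ⊗ (x ⊕ (-8)) ⊗ (x ⊕ 5)
Answer: roots = -8 (mult 1), 5 (mult 1)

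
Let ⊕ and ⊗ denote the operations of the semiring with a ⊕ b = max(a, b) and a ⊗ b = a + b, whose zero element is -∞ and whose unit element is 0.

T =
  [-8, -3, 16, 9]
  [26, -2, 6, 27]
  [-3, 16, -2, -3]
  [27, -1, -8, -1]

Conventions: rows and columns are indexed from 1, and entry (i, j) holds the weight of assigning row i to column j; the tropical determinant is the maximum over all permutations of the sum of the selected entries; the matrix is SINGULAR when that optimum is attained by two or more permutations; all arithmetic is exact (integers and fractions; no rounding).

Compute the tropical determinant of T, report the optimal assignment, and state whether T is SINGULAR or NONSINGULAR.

σ = (1, 2, 3, 4): (-8) + (-2) + (-2) + (-1) = -13
σ = (1, 2, 4, 3): (-8) + (-2) + (-3) + (-8) = -21
σ = (1, 3, 2, 4): (-8) + 6 + 16 + (-1) = 13
σ = (1, 3, 4, 2): (-8) + 6 + (-3) + (-1) = -6
σ = (1, 4, 2, 3): (-8) + 27 + 16 + (-8) = 27
σ = (1, 4, 3, 2): (-8) + 27 + (-2) + (-1) = 16
σ = (2, 1, 3, 4): (-3) + 26 + (-2) + (-1) = 20
σ = (2, 1, 4, 3): (-3) + 26 + (-3) + (-8) = 12
σ = (2, 3, 1, 4): (-3) + 6 + (-3) + (-1) = -1
σ = (2, 3, 4, 1): (-3) + 6 + (-3) + 27 = 27
σ = (2, 4, 1, 3): (-3) + 27 + (-3) + (-8) = 13
σ = (2, 4, 3, 1): (-3) + 27 + (-2) + 27 = 49
σ = (3, 1, 2, 4): 16 + 26 + 16 + (-1) = 57
σ = (3, 1, 4, 2): 16 + 26 + (-3) + (-1) = 38
σ = (3, 2, 1, 4): 16 + (-2) + (-3) + (-1) = 10
σ = (3, 2, 4, 1): 16 + (-2) + (-3) + 27 = 38
σ = (3, 4, 1, 2): 16 + 27 + (-3) + (-1) = 39
σ = (3, 4, 2, 1): 16 + 27 + 16 + 27 = 86
σ = (4, 1, 2, 3): 9 + 26 + 16 + (-8) = 43
σ = (4, 1, 3, 2): 9 + 26 + (-2) + (-1) = 32
σ = (4, 2, 1, 3): 9 + (-2) + (-3) + (-8) = -4
σ = (4, 2, 3, 1): 9 + (-2) + (-2) + 27 = 32
σ = (4, 3, 1, 2): 9 + 6 + (-3) + (-1) = 11
σ = (4, 3, 2, 1): 9 + 6 + 16 + 27 = 58
Optimal value attained by: σ = (3, 4, 2, 1).
Answer: det⊕(T) = 86; verdict: NONSINGULAR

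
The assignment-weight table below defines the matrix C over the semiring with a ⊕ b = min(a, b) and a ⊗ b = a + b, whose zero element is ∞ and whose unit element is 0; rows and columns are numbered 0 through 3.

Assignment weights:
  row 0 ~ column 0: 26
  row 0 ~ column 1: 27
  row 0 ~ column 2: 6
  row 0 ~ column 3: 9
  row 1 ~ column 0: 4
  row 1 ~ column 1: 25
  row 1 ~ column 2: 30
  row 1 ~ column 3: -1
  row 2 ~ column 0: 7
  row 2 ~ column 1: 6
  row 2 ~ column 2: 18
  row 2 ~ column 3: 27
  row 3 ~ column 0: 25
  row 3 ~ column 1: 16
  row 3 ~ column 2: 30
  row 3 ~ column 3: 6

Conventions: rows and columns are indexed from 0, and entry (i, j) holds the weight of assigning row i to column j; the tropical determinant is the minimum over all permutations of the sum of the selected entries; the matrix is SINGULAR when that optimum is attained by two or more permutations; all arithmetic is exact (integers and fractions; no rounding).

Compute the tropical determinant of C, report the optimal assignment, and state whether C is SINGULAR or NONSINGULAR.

σ = (0, 1, 2, 3): 26 + 25 + 18 + 6 = 75
σ = (0, 1, 3, 2): 26 + 25 + 27 + 30 = 108
σ = (0, 2, 1, 3): 26 + 30 + 6 + 6 = 68
σ = (0, 2, 3, 1): 26 + 30 + 27 + 16 = 99
σ = (0, 3, 1, 2): 26 + (-1) + 6 + 30 = 61
σ = (0, 3, 2, 1): 26 + (-1) + 18 + 16 = 59
σ = (1, 0, 2, 3): 27 + 4 + 18 + 6 = 55
σ = (1, 0, 3, 2): 27 + 4 + 27 + 30 = 88
σ = (1, 2, 0, 3): 27 + 30 + 7 + 6 = 70
σ = (1, 2, 3, 0): 27 + 30 + 27 + 25 = 109
σ = (1, 3, 0, 2): 27 + (-1) + 7 + 30 = 63
σ = (1, 3, 2, 0): 27 + (-1) + 18 + 25 = 69
σ = (2, 0, 1, 3): 6 + 4 + 6 + 6 = 22
σ = (2, 0, 3, 1): 6 + 4 + 27 + 16 = 53
σ = (2, 1, 0, 3): 6 + 25 + 7 + 6 = 44
σ = (2, 1, 3, 0): 6 + 25 + 27 + 25 = 83
σ = (2, 3, 0, 1): 6 + (-1) + 7 + 16 = 28
σ = (2, 3, 1, 0): 6 + (-1) + 6 + 25 = 36
σ = (3, 0, 1, 2): 9 + 4 + 6 + 30 = 49
σ = (3, 0, 2, 1): 9 + 4 + 18 + 16 = 47
σ = (3, 1, 0, 2): 9 + 25 + 7 + 30 = 71
σ = (3, 1, 2, 0): 9 + 25 + 18 + 25 = 77
σ = (3, 2, 0, 1): 9 + 30 + 7 + 16 = 62
σ = (3, 2, 1, 0): 9 + 30 + 6 + 25 = 70
Optimal value attained by: σ = (2, 0, 1, 3).
Answer: det⊕(C) = 22; verdict: NONSINGULAR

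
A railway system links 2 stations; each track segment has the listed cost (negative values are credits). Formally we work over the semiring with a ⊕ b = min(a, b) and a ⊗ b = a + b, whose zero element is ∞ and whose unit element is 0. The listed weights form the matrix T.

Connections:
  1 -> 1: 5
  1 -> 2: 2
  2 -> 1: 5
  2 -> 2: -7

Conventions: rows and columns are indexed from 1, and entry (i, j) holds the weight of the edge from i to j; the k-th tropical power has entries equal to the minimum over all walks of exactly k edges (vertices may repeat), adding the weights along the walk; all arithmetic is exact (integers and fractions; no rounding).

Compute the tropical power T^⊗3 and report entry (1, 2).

T^⊗2:
  [7, -5]
  [-2, -14]
T^⊗3:
  [0, -12]
  [-9, -21]
Key observation: the optimum is the walk 1->2->2->2, with weight 2 + (-7) + (-7) = -12.
Optimal value attained by: walk 1->2->2->2.
Answer: (T^⊗3)[1][2] = -12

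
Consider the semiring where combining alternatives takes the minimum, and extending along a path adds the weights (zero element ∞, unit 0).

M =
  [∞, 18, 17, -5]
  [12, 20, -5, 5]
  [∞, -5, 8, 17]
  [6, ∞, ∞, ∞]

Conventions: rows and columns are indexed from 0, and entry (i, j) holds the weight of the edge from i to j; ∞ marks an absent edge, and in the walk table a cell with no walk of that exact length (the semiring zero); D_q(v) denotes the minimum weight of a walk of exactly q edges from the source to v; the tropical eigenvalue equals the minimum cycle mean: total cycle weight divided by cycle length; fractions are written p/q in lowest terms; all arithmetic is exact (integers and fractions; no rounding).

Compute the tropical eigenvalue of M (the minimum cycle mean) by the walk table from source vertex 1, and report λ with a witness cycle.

q=0: [∞, 0, ∞, ∞]
q=1: [12, 20, -5, 5]
q=2: [11, -10, 3, 7]
q=3: [2, -2, -15, -5]
q=4: [1, -20, -7, -3]
Optimal cycle mean attained by: cycle 1->2->1, total (-5) + (-5), length 2.
Answer: λ = -5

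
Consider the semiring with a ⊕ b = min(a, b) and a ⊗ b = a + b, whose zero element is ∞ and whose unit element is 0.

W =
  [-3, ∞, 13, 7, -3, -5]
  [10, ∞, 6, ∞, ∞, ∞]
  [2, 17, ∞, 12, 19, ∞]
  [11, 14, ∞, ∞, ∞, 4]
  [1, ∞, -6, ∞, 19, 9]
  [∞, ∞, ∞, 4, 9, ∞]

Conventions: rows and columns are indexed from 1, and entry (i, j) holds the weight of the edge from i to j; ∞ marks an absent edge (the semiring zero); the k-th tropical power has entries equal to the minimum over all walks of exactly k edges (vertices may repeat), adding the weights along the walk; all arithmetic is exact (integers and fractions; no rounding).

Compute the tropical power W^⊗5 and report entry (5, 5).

W^⊗2:
  [-6, 21, -9, -1, -6, -8]
  [7, 23, 23, 17, 7, 5]
  [-1, 26, 13, 9, -1, -3]
  [8, ∞, 20, 8, 8, 6]
  [-4, 11, 13, 6, -2, -4]
  [10, 18, 3, ∞, 28, 8]
W^⊗3:
  [-9, 8, -12, -4, -9, -11]
  [4, 31, 1, 9, 4, 2]
  [-4, 23, -7, 1, -4, -6]
  [5, 22, 2, 10, 5, 3]
  [-7, 20, -8, 0, -7, -9]
  [5, 20, 22, 12, 7, 5]
W^⊗4:
  [-12, 5, -15, -7, -12, -14]
  [1, 18, -2, 6, 1, -1]
  [-7, 10, -10, -2, -7, -9]
  [2, 19, -1, 7, 2, 0]
  [-10, 9, -13, -5, -10, -12]
  [2, 26, 1, 9, 2, 0]
W^⊗5:
  [-15, 2, -18, -10, -15, -17]
  [-2, 15, -5, 3, -2, -4]
  [-10, 7, -13, -5, -10, -12]
  [-1, 16, -4, 4, -1, -3]
  [-13, 4, -16, -8, -13, -15]
  [-1, 18, -4, 4, -1, -3]
Key observation: the optimum is the walk 5->3->1->1->1->5, with weight (-6) + 2 + (-3) + (-3) + (-3) = -13.
Optimal value attained by: walk 5->3->1->1->1->5.
Answer: (W^⊗5)[5][5] = -13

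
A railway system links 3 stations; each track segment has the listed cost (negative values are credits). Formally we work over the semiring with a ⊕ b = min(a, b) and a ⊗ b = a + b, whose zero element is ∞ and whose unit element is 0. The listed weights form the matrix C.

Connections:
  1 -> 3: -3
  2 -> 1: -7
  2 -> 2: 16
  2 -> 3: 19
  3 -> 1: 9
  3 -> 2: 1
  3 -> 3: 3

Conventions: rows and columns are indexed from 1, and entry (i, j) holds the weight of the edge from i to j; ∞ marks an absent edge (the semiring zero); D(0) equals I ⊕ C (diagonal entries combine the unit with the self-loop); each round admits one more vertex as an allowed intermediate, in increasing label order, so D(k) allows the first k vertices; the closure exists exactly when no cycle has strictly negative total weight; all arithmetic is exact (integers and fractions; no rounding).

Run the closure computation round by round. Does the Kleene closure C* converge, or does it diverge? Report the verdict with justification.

D(0):
  [0, ∞, -3]
  [-7, 0, 19]
  [9, 1, 0]
D(1):
  [0, ∞, -3]
  [-7, 0, -10]
  [9, 1, 0]
Detection: at round 2, diagonal entry (3, 3) turns strictly negative.
Key observation: the cycle 3->2->1->3 has total weight 1 + (-7) + (-3), which is strictly negative.
Answer: DIVERGES — negative cycle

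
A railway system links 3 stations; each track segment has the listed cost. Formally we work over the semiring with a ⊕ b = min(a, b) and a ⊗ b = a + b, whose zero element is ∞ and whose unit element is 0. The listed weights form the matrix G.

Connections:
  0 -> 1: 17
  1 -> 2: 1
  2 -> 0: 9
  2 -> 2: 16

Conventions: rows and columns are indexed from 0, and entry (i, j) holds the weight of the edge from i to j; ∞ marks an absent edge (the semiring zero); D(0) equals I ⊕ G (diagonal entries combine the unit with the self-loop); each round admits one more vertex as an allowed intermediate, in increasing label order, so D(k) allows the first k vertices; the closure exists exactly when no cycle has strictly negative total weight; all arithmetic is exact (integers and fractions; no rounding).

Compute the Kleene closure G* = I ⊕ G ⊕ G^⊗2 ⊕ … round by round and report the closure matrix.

D(0):
  [0, 17, ∞]
  [∞, 0, 1]
  [9, ∞, 0]
D(1):
  [0, 17, ∞]
  [∞, 0, 1]
  [9, 26, 0]
D(2):
  [0, 17, 18]
  [∞, 0, 1]
  [9, 26, 0]
D(3):
  [0, 17, 18]
  [10, 0, 1]
  [9, 26, 0]
Answer: G* = [[0, 17, 18], [10, 0, 1], [9, 26, 0]]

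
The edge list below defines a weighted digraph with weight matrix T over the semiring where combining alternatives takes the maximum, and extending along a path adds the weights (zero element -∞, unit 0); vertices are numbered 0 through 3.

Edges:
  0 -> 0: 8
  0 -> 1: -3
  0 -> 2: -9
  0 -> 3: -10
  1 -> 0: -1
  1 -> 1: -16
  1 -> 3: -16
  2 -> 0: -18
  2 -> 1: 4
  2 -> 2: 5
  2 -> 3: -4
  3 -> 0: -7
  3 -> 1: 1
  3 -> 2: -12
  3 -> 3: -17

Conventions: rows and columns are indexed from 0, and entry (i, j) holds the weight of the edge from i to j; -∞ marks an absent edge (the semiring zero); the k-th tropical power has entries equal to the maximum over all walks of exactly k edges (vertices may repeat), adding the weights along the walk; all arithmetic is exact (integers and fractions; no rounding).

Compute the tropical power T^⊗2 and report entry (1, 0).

T^⊗2:
  [16, 5, -1, -2]
  [7, -4, -10, -11]
  [3, 9, 10, 1]
  [1, -8, -7, -15]
Key observation: the optimum is the walk 1->0->0, with weight (-1) + 8 = 7.
Optimal value attained by: walk 1->0->0.
Answer: (T^⊗2)[1][0] = 7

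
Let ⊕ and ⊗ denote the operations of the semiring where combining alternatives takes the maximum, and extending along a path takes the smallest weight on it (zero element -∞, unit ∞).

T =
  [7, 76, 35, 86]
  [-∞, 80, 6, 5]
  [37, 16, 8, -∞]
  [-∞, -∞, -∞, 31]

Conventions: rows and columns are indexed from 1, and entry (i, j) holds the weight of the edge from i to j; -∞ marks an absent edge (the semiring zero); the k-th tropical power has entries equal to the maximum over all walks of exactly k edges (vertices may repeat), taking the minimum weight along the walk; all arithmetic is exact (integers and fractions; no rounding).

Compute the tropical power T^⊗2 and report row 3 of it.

T^⊗2:
  [35, 76, 8, 31]
  [6, 80, 6, 5]
  [8, 37, 35, 37]
  [-∞, -∞, -∞, 31]
Answer: row 3 of T^⊗2 = [8, 37, 35, 37]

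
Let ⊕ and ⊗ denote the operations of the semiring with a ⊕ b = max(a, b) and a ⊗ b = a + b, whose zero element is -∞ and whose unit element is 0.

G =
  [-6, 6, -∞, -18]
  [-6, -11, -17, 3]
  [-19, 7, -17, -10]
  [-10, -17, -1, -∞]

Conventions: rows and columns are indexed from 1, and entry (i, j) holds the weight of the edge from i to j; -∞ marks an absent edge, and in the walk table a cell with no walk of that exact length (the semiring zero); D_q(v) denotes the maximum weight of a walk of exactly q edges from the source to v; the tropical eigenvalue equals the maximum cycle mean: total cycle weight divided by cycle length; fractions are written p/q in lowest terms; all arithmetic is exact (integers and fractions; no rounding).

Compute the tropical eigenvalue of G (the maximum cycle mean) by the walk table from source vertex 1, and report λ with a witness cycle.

q=0: [0, -∞, -∞, -∞]
q=1: [-6, 6, -∞, -18]
q=2: [0, 0, -11, 9]
q=3: [-1, 6, 8, 3]
q=4: [0, 15, 2, 9]
Optimal cycle mean attained by: cycle 2->4->3->2, total 3 + (-1) + 7, length 3.
Answer: λ = 3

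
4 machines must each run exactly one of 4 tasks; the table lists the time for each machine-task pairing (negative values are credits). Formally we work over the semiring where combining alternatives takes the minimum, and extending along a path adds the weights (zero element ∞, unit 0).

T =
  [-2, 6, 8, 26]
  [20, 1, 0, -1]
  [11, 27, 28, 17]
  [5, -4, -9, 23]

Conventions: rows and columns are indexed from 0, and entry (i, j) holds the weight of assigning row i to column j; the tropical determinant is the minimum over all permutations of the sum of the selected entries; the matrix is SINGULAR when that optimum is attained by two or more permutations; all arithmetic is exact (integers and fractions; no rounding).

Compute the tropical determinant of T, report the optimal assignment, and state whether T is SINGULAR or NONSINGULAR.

σ = (0, 1, 2, 3): (-2) + 1 + 28 + 23 = 50
σ = (0, 1, 3, 2): (-2) + 1 + 17 + (-9) = 7
σ = (0, 2, 1, 3): (-2) + 0 + 27 + 23 = 48
σ = (0, 2, 3, 1): (-2) + 0 + 17 + (-4) = 11
σ = (0, 3, 1, 2): (-2) + (-1) + 27 + (-9) = 15
σ = (0, 3, 2, 1): (-2) + (-1) + 28 + (-4) = 21
σ = (1, 0, 2, 3): 6 + 20 + 28 + 23 = 77
σ = (1, 0, 3, 2): 6 + 20 + 17 + (-9) = 34
σ = (1, 2, 0, 3): 6 + 0 + 11 + 23 = 40
σ = (1, 2, 3, 0): 6 + 0 + 17 + 5 = 28
σ = (1, 3, 0, 2): 6 + (-1) + 11 + (-9) = 7
σ = (1, 3, 2, 0): 6 + (-1) + 28 + 5 = 38
σ = (2, 0, 1, 3): 8 + 20 + 27 + 23 = 78
σ = (2, 0, 3, 1): 8 + 20 + 17 + (-4) = 41
σ = (2, 1, 0, 3): 8 + 1 + 11 + 23 = 43
σ = (2, 1, 3, 0): 8 + 1 + 17 + 5 = 31
σ = (2, 3, 0, 1): 8 + (-1) + 11 + (-4) = 14
σ = (2, 3, 1, 0): 8 + (-1) + 27 + 5 = 39
σ = (3, 0, 1, 2): 26 + 20 + 27 + (-9) = 64
σ = (3, 0, 2, 1): 26 + 20 + 28 + (-4) = 70
σ = (3, 1, 0, 2): 26 + 1 + 11 + (-9) = 29
σ = (3, 1, 2, 0): 26 + 1 + 28 + 5 = 60
σ = (3, 2, 0, 1): 26 + 0 + 11 + (-4) = 33
σ = (3, 2, 1, 0): 26 + 0 + 27 + 5 = 58
Optimal value attained by: σ = (0, 1, 3, 2).
Answer: det⊕(T) = 7; verdict: SINGULAR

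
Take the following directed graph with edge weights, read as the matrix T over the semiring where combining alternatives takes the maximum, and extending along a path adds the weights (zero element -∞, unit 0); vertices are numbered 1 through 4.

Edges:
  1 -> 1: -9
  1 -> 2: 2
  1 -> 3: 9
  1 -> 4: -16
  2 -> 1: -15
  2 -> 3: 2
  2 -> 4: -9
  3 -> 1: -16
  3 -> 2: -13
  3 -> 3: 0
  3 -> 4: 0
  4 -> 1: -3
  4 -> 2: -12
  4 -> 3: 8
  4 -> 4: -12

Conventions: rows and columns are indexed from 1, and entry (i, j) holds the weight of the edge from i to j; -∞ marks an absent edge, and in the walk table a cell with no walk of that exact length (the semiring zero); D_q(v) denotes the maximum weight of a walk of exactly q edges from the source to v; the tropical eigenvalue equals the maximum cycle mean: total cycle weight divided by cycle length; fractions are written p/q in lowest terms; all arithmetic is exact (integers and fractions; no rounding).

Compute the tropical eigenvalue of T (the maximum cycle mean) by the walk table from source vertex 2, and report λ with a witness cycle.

q=0: [-∞, 0, -∞, -∞]
q=1: [-15, -∞, 2, -9]
q=2: [-12, -11, 2, 2]
q=3: [-1, -10, 10, 2]
q=4: [-1, 1, 10, 10]
Optimal cycle mean attained by: cycle 3->4->3, total 0 + 8, length 2.
Answer: λ = 4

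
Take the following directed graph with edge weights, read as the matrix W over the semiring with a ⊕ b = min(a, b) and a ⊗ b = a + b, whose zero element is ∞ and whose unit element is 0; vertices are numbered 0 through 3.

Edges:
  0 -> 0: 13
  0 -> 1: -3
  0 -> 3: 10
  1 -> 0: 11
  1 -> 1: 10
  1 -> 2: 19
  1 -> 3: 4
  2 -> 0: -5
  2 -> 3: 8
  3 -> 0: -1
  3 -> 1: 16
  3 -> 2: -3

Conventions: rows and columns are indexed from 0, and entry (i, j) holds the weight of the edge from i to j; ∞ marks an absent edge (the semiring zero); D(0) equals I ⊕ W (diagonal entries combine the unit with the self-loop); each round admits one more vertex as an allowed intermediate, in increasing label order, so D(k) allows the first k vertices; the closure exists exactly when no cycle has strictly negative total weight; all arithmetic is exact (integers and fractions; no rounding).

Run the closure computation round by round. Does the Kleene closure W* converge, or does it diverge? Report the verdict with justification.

D(0):
  [0, -3, ∞, 10]
  [11, 0, 19, 4]
  [-5, ∞, 0, 8]
  [-1, 16, -3, 0]
D(1):
  [0, -3, ∞, 10]
  [11, 0, 19, 4]
  [-5, -8, 0, 5]
  [-1, -4, -3, 0]
D(2):
  [0, -3, 16, 1]
  [11, 0, 19, 4]
  [-5, -8, 0, -4]
  [-1, -4, -3, 0]
Detection: at round 3, diagonal entry (3, 3) turns strictly negative.
Key observation: the cycle 3->2->0->1->3 has total weight (-3) + (-5) + (-3) + 4, which is strictly negative.
Answer: DIVERGES — negative cycle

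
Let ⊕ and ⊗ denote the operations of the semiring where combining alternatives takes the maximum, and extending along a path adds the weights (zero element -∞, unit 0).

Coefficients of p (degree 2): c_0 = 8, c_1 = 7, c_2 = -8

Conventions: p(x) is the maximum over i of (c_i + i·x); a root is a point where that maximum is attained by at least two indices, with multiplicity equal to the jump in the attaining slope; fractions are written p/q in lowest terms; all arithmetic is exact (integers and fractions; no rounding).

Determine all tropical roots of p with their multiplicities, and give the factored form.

hull edge (i=0, c=8) to (i=1, c=7): slope -1, span 1
hull edge (i=1, c=7) to (i=2, c=-8): slope -15, span 1
Factored form: p(x) = -8 ⊗ (x ⊕ 1) ⊗ (x ⊕ 15)
Answer: roots = 1 (mult 1), 15 (mult 1)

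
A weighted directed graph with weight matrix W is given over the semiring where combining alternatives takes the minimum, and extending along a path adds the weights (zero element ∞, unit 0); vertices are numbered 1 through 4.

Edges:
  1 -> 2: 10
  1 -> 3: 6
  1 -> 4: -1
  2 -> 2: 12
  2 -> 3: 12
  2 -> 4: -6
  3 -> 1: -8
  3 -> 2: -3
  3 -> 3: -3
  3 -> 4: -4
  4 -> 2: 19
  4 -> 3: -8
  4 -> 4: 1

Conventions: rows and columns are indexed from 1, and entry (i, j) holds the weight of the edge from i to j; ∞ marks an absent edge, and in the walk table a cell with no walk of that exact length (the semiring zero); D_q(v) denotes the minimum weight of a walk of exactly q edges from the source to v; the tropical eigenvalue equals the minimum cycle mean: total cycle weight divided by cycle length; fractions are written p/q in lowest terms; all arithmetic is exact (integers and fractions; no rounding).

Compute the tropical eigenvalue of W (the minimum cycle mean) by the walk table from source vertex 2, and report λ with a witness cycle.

q=0: [∞, 0, ∞, ∞]
q=1: [∞, 12, 12, -6]
q=2: [4, 9, -14, -5]
q=3: [-22, -17, -17, -18]
q=4: [-25, -20, -26, -23]
Optimal cycle mean attained by: cycle 3->4->3, total (-4) + (-8), length 2.
Answer: λ = -6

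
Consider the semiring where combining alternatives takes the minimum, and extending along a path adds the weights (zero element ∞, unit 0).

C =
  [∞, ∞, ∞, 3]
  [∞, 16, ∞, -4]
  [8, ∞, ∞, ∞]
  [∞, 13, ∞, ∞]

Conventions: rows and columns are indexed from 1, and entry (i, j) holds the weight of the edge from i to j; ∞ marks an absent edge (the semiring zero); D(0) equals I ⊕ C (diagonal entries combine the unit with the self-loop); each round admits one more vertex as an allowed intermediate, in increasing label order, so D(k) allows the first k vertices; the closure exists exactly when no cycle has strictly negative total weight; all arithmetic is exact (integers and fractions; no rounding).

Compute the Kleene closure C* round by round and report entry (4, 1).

D(0):
  [0, ∞, ∞, 3]
  [∞, 0, ∞, -4]
  [8, ∞, 0, ∞]
  [∞, 13, ∞, 0]
D(1):
  [0, ∞, ∞, 3]
  [∞, 0, ∞, -4]
  [8, ∞, 0, 11]
  [∞, 13, ∞, 0]
D(2):
  [0, ∞, ∞, 3]
  [∞, 0, ∞, -4]
  [8, ∞, 0, 11]
  [∞, 13, ∞, 0]
D(3):
  [0, ∞, ∞, 3]
  [∞, 0, ∞, -4]
  [8, ∞, 0, 11]
  [∞, 13, ∞, 0]
D(4):
  [0, 16, ∞, 3]
  [∞, 0, ∞, -4]
  [8, 24, 0, 11]
  [∞, 13, ∞, 0]
Answer: C*[4][1] = ∞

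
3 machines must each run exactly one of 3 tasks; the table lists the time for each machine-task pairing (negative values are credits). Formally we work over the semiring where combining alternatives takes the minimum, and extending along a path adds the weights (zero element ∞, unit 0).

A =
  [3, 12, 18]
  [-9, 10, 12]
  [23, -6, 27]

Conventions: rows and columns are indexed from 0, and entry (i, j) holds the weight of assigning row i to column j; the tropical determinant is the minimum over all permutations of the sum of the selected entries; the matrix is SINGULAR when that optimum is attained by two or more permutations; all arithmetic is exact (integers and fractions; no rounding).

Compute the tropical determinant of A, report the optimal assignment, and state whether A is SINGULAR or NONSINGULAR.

σ = (0, 1, 2): 3 + 10 + 27 = 40
σ = (0, 2, 1): 3 + 12 + (-6) = 9
σ = (1, 0, 2): 12 + (-9) + 27 = 30
σ = (1, 2, 0): 12 + 12 + 23 = 47
σ = (2, 0, 1): 18 + (-9) + (-6) = 3
σ = (2, 1, 0): 18 + 10 + 23 = 51
Optimal value attained by: σ = (2, 0, 1).
Answer: det⊕(A) = 3; verdict: NONSINGULAR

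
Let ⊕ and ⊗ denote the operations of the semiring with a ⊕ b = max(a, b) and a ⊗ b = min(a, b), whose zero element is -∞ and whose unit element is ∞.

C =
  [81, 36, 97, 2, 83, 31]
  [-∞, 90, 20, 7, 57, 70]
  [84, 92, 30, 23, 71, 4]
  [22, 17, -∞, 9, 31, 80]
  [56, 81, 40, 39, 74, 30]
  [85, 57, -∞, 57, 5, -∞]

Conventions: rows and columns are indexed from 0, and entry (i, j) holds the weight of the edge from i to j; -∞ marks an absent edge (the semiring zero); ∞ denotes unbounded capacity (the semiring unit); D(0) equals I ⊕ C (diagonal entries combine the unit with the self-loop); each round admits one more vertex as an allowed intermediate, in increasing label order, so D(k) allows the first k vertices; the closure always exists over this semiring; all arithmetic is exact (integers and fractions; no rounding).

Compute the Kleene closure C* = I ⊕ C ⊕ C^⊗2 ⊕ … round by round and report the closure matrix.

D(0):
  [∞, 36, 97, 2, 83, 31]
  [-∞, ∞, 20, 7, 57, 70]
  [84, 92, ∞, 23, 71, 4]
  [22, 17, -∞, ∞, 31, 80]
  [56, 81, 40, 39, ∞, 30]
  [85, 57, -∞, 57, 5, ∞]
D(1):
  [∞, 36, 97, 2, 83, 31]
  [-∞, ∞, 20, 7, 57, 70]
  [84, 92, ∞, 23, 83, 31]
  [22, 22, 22, ∞, 31, 80]
  [56, 81, 56, 39, ∞, 31]
  [85, 57, 85, 57, 83, ∞]
D(2):
  [∞, 36, 97, 7, 83, 36]
  [-∞, ∞, 20, 7, 57, 70]
  [84, 92, ∞, 23, 83, 70]
  [22, 22, 22, ∞, 31, 80]
  [56, 81, 56, 39, ∞, 70]
  [85, 57, 85, 57, 83, ∞]
D(3):
  [∞, 92, 97, 23, 83, 70]
  [20, ∞, 20, 20, 57, 70]
  [84, 92, ∞, 23, 83, 70]
  [22, 22, 22, ∞, 31, 80]
  [56, 81, 56, 39, ∞, 70]
  [85, 85, 85, 57, 83, ∞]
D(4):
  [∞, 92, 97, 23, 83, 70]
  [20, ∞, 20, 20, 57, 70]
  [84, 92, ∞, 23, 83, 70]
  [22, 22, 22, ∞, 31, 80]
  [56, 81, 56, 39, ∞, 70]
  [85, 85, 85, 57, 83, ∞]
D(5):
  [∞, 92, 97, 39, 83, 70]
  [56, ∞, 56, 39, 57, 70]
  [84, 92, ∞, 39, 83, 70]
  [31, 31, 31, ∞, 31, 80]
  [56, 81, 56, 39, ∞, 70]
  [85, 85, 85, 57, 83, ∞]
D(6):
  [∞, 92, 97, 57, 83, 70]
  [70, ∞, 70, 57, 70, 70]
  [84, 92, ∞, 57, 83, 70]
  [80, 80, 80, ∞, 80, 80]
  [70, 81, 70, 57, ∞, 70]
  [85, 85, 85, 57, 83, ∞]
Answer: C* = [[∞, 92, 97, 57, 83, 70], [70, ∞, 70, 57, 70, 70], [84, 92, ∞, 57, 83, 70], [80, 80, 80, ∞, 80, 80], [70, 81, 70, 57, ∞, 70], [85, 85, 85, 57, 83, ∞]]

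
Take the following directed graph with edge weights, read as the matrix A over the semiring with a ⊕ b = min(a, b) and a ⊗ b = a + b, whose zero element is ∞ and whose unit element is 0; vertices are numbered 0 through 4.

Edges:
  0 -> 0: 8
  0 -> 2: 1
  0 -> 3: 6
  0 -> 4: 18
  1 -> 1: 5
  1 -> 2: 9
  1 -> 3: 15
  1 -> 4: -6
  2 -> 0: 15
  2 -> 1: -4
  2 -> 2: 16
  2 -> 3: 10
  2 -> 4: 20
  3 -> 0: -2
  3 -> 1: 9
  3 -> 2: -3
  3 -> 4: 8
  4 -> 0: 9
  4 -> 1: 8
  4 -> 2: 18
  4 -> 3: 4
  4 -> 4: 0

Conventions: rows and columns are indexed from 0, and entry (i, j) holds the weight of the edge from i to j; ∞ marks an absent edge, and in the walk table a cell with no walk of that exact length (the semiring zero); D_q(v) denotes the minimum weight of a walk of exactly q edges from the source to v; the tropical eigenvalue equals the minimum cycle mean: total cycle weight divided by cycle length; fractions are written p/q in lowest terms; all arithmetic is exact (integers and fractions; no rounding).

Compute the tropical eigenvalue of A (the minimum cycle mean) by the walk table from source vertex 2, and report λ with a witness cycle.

q=0: [∞, ∞, 0, ∞, ∞]
q=1: [15, -4, 16, 10, 20]
q=2: [8, 1, 5, 11, -10]
q=3: [-1, -2, 8, -6, -10]
q=4: [-8, -2, -9, -6, -10]
q=5: [-8, -13, -9, -6, -10]
Optimal cycle mean attained by: cycle 1->4->3->2->1, total (-6) + 4 + (-3) + (-4), length 4.
Answer: λ = -9/4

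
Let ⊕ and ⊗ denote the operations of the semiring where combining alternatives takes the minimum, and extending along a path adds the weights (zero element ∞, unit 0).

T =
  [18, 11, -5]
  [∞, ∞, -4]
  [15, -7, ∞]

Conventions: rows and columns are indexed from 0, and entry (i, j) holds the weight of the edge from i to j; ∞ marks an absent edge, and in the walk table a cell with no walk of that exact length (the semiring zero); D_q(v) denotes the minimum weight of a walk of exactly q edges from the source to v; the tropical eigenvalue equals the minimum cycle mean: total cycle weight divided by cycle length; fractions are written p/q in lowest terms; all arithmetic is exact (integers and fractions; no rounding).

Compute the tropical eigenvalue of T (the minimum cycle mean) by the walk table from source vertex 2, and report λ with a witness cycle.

q=0: [∞, ∞, 0]
q=1: [15, -7, ∞]
q=2: [33, 26, -11]
q=3: [4, -18, 22]
Optimal cycle mean attained by: cycle 1->2->1, total (-4) + (-7), length 2.
Answer: λ = -11/2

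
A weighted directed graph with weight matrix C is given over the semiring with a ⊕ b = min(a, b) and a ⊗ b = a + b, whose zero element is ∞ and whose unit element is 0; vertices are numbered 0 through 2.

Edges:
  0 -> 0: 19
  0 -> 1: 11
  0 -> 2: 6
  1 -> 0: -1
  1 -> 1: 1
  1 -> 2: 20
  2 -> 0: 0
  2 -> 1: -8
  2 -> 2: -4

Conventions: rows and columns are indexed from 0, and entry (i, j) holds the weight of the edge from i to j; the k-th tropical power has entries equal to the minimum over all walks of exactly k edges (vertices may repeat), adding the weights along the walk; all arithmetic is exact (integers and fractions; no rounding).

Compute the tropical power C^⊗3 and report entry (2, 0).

C^⊗2:
  [6, -2, 2]
  [0, 2, 5]
  [-9, -12, -8]
C^⊗3:
  [-3, -6, -2]
  [1, -3, 1]
  [-13, -16, -12]
Key observation: the optimum is the walk 2->2->1->0, with weight (-4) + (-8) + (-1) = -13.
Optimal value attained by: walk 2->2->1->0.
Answer: (C^⊗3)[2][0] = -13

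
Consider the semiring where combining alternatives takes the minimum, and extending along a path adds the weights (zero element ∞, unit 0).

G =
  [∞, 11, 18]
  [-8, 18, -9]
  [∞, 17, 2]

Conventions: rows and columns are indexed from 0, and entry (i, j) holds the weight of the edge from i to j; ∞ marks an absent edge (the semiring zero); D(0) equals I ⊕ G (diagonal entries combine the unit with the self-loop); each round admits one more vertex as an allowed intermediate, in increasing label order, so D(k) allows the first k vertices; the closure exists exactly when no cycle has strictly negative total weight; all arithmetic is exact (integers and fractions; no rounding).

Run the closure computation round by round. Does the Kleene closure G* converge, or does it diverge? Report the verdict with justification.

D(0):
  [0, 11, 18]
  [-8, 0, -9]
  [∞, 17, 0]
D(1):
  [0, 11, 18]
  [-8, 0, -9]
  [∞, 17, 0]
D(2):
  [0, 11, 2]
  [-8, 0, -9]
  [9, 17, 0]
D(3):
  [0, 11, 2]
  [-8, 0, -9]
  [9, 17, 0]
Key observation: every diagonal entry stays at the unit through all rounds, so no improving cycle exists.
Answer: CONVERGES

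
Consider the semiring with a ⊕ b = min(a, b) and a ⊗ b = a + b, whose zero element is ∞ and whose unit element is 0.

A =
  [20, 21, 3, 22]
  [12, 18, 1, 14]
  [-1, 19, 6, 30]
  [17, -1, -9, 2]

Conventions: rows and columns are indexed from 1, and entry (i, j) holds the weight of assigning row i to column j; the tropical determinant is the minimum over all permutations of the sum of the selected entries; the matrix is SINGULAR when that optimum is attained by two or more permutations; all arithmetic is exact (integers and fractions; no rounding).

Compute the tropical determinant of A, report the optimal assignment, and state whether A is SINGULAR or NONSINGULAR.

σ = (1, 2, 3, 4): 20 + 18 + 6 + 2 = 46
σ = (1, 2, 4, 3): 20 + 18 + 30 + (-9) = 59
σ = (1, 3, 2, 4): 20 + 1 + 19 + 2 = 42
σ = (1, 3, 4, 2): 20 + 1 + 30 + (-1) = 50
σ = (1, 4, 2, 3): 20 + 14 + 19 + (-9) = 44
σ = (1, 4, 3, 2): 20 + 14 + 6 + (-1) = 39
σ = (2, 1, 3, 4): 21 + 12 + 6 + 2 = 41
σ = (2, 1, 4, 3): 21 + 12 + 30 + (-9) = 54
σ = (2, 3, 1, 4): 21 + 1 + (-1) + 2 = 23
σ = (2, 3, 4, 1): 21 + 1 + 30 + 17 = 69
σ = (2, 4, 1, 3): 21 + 14 + (-1) + (-9) = 25
σ = (2, 4, 3, 1): 21 + 14 + 6 + 17 = 58
σ = (3, 1, 2, 4): 3 + 12 + 19 + 2 = 36
σ = (3, 1, 4, 2): 3 + 12 + 30 + (-1) = 44
σ = (3, 2, 1, 4): 3 + 18 + (-1) + 2 = 22
σ = (3, 2, 4, 1): 3 + 18 + 30 + 17 = 68
σ = (3, 4, 1, 2): 3 + 14 + (-1) + (-1) = 15
σ = (3, 4, 2, 1): 3 + 14 + 19 + 17 = 53
σ = (4, 1, 2, 3): 22 + 12 + 19 + (-9) = 44
σ = (4, 1, 3, 2): 22 + 12 + 6 + (-1) = 39
σ = (4, 2, 1, 3): 22 + 18 + (-1) + (-9) = 30
σ = (4, 2, 3, 1): 22 + 18 + 6 + 17 = 63
σ = (4, 3, 1, 2): 22 + 1 + (-1) + (-1) = 21
σ = (4, 3, 2, 1): 22 + 1 + 19 + 17 = 59
Optimal value attained by: σ = (3, 4, 1, 2).
Answer: det⊕(A) = 15; verdict: NONSINGULAR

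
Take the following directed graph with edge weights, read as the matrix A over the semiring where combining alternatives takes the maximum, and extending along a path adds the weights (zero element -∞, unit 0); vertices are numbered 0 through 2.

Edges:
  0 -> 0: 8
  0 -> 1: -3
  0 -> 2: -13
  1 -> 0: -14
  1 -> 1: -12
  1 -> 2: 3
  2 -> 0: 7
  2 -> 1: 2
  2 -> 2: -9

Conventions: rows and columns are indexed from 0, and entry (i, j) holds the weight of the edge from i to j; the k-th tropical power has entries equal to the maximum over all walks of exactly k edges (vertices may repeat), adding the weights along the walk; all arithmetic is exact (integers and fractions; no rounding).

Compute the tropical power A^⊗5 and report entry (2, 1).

A^⊗2:
  [16, 5, 0]
  [10, 5, -6]
  [15, 4, 5]
A^⊗3:
  [24, 13, 8]
  [18, 7, 8]
  [23, 12, 7]
A^⊗4:
  [32, 21, 16]
  [26, 15, 10]
  [31, 20, 15]
A^⊗5:
  [40, 29, 24]
  [34, 23, 18]
  [39, 28, 23]
Key observation: the optimum is the walk 2->0->0->0->0->1, with weight 7 + 8 + 8 + 8 + (-3) = 28.
Optimal value attained by: walk 2->0->0->0->0->1.
Answer: (A^⊗5)[2][1] = 28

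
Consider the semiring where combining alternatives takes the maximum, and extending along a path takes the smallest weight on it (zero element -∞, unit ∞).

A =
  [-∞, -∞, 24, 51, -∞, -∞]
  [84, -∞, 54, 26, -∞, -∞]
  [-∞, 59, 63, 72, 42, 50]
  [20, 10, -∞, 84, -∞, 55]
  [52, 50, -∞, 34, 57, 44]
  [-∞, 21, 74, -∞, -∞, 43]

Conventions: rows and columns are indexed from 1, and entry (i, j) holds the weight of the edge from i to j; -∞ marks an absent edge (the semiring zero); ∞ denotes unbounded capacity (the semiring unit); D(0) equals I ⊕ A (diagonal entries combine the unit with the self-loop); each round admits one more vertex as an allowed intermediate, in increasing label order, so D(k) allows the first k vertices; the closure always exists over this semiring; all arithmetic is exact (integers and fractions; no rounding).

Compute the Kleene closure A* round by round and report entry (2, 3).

D(0):
  [∞, -∞, 24, 51, -∞, -∞]
  [84, ∞, 54, 26, -∞, -∞]
  [-∞, 59, ∞, 72, 42, 50]
  [20, 10, -∞, ∞, -∞, 55]
  [52, 50, -∞, 34, ∞, 44]
  [-∞, 21, 74, -∞, -∞, ∞]
D(1):
  [∞, -∞, 24, 51, -∞, -∞]
  [84, ∞, 54, 51, -∞, -∞]
  [-∞, 59, ∞, 72, 42, 50]
  [20, 10, 20, ∞, -∞, 55]
  [52, 50, 24, 51, ∞, 44]
  [-∞, 21, 74, -∞, -∞, ∞]
D(2):
  [∞, -∞, 24, 51, -∞, -∞]
  [84, ∞, 54, 51, -∞, -∞]
  [59, 59, ∞, 72, 42, 50]
  [20, 10, 20, ∞, -∞, 55]
  [52, 50, 50, 51, ∞, 44]
  [21, 21, 74, 21, -∞, ∞]
D(3):
  [∞, 24, 24, 51, 24, 24]
  [84, ∞, 54, 54, 42, 50]
  [59, 59, ∞, 72, 42, 50]
  [20, 20, 20, ∞, 20, 55]
  [52, 50, 50, 51, ∞, 50]
  [59, 59, 74, 72, 42, ∞]
D(4):
  [∞, 24, 24, 51, 24, 51]
  [84, ∞, 54, 54, 42, 54]
  [59, 59, ∞, 72, 42, 55]
  [20, 20, 20, ∞, 20, 55]
  [52, 50, 50, 51, ∞, 51]
  [59, 59, 74, 72, 42, ∞]
D(5):
  [∞, 24, 24, 51, 24, 51]
  [84, ∞, 54, 54, 42, 54]
  [59, 59, ∞, 72, 42, 55]
  [20, 20, 20, ∞, 20, 55]
  [52, 50, 50, 51, ∞, 51]
  [59, 59, 74, 72, 42, ∞]
D(6):
  [∞, 51, 51, 51, 42, 51]
  [84, ∞, 54, 54, 42, 54]
  [59, 59, ∞, 72, 42, 55]
  [55, 55, 55, ∞, 42, 55]
  [52, 51, 51, 51, ∞, 51]
  [59, 59, 74, 72, 42, ∞]
Answer: A*[2][3] = 54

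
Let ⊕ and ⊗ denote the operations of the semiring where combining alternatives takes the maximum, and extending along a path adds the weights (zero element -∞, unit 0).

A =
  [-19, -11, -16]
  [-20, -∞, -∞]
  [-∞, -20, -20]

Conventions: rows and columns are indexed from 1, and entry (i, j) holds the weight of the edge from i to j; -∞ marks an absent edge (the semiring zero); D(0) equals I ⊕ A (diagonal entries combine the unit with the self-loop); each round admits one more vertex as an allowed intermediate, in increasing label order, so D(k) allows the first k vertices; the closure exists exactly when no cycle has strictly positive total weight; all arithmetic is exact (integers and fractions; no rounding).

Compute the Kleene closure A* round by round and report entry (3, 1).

D(0):
  [0, -11, -16]
  [-20, 0, -∞]
  [-∞, -20, 0]
D(1):
  [0, -11, -16]
  [-20, 0, -36]
  [-∞, -20, 0]
D(2):
  [0, -11, -16]
  [-20, 0, -36]
  [-40, -20, 0]
D(3):
  [0, -11, -16]
  [-20, 0, -36]
  [-40, -20, 0]
Answer: A*[3][1] = -40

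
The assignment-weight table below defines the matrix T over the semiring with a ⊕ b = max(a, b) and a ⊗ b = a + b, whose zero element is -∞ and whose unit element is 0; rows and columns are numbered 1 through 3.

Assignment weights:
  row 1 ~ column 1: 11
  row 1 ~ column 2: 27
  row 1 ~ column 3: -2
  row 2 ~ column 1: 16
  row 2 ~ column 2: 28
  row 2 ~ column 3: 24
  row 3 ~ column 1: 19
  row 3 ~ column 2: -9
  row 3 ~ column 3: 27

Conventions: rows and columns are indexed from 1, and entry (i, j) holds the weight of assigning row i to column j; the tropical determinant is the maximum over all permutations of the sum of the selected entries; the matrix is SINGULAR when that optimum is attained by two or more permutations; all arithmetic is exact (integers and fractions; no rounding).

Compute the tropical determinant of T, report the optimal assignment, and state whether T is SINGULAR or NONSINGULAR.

σ = (1, 2, 3): 11 + 28 + 27 = 66
σ = (1, 3, 2): 11 + 24 + (-9) = 26
σ = (2, 1, 3): 27 + 16 + 27 = 70
σ = (2, 3, 1): 27 + 24 + 19 = 70
σ = (3, 1, 2): (-2) + 16 + (-9) = 5
σ = (3, 2, 1): (-2) + 28 + 19 = 45
Optimal value attained by: σ = (2, 1, 3).
Answer: det⊕(T) = 70; verdict: SINGULAR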